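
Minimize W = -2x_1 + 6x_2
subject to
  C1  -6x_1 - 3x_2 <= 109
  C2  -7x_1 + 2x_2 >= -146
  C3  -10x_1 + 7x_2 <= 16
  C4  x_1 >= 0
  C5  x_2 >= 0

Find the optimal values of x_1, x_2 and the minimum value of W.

Feasible corners and W = -2x_1 + 6x_2:
  (1054/29, 1572/29) → W = 7324/29
  (146/7, 0) → W = -292/7
  (0, 16/7) → W = 96/7
  (0, 0) → W = 0

x_1 = 146/7, x_2 = 0, minimum W = -292/7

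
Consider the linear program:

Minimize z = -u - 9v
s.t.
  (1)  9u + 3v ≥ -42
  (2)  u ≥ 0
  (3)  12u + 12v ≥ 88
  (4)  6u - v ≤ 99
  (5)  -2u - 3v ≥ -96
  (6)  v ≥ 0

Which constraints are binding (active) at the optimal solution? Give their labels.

Extreme points and z = -u - 9v:
  (0, 22/3) → z = -66
  (0, 32) → z = -288
  (22/3, 0) → z = -22/3
  (393/20, 189/10) → z = -759/4
  (33/2, 0) → z = -33/2

The minimum is at (0, 32). Substituting into each constraint, equality holds for (2) and (5); the remaining constraints have slack.

(2) and (5)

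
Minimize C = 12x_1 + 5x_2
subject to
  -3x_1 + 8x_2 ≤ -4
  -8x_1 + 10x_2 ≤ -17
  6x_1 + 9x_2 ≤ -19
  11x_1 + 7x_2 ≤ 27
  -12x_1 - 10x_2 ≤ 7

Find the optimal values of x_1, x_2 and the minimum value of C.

Corner points and C = 12x_1 + 5x_2:
  (376/57, -371/57) → C = 2657/57
  (127/48, -31/8) → C = 99/8
  (319/26, -401/26) → C = 1823/26

x_1 = 127/48, x_2 = -31/8, minimum C = 99/8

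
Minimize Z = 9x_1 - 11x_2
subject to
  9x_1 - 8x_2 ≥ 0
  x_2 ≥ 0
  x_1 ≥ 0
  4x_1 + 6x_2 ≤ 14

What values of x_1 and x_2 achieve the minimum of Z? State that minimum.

x_1 = 56/43, x_2 = 63/43, minimum Z = -189/43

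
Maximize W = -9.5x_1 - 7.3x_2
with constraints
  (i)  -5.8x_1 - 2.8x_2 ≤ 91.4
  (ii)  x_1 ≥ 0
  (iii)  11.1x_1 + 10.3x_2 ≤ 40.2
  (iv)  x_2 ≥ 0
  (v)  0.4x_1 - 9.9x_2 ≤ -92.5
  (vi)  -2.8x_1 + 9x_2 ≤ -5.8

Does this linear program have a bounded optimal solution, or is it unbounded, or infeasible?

infeasible

The boundaries 11.1x_1 + 10.3x_2 = 40.2 and x_2 = 0 meet at (134/37, 0), but that point violates 0.4x_1 - 9.9x_2 ≤ -92.5. Every candidate vertex is excluded by some other constraint, so the feasible region is empty.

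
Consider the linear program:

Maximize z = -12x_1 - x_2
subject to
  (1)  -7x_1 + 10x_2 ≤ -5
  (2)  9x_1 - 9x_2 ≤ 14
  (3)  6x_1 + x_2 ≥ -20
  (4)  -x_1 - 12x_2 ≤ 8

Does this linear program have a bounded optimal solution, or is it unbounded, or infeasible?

Feasible corners and z = -12x_1 - x_2:
  (95/27, 53/27) → z = -1193/27
  (-10/47, -61/94) → z = 301/94
  (32/39, -86/117) → z = -82/9
The feasible region has finitely many vertices and no improving ray; the maximum is 301/94 at (-10/47, -61/94).

bounded optimum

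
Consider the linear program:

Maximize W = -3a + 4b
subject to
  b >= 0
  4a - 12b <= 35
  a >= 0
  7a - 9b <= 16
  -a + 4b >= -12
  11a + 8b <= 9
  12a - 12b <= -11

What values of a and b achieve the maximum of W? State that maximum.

a = 0, b = 9/8, maximum W = 9/2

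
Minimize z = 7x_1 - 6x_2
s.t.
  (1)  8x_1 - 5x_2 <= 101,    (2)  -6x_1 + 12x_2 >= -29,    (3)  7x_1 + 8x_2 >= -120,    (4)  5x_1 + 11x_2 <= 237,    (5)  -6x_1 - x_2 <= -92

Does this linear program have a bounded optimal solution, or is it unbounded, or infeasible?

Feasible corners and z = 7x_1 - 6x_2:
  (97/6, 17/3) → z = 475/6
  (2296/113, 1391/113) → z = 7726/113
  (1133/78, 63/13) → z = 5663/78
  (775/61, 962/61) → z = -347/61
The feasible region has finitely many vertices and no improving ray; the minimum is -347/61 at (775/61, 962/61).

bounded optimum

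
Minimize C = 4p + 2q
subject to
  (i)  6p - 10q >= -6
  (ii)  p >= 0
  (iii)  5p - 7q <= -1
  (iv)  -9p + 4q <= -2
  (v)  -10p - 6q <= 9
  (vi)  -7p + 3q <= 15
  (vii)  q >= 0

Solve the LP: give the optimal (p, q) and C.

p = 18/43, q = 19/43, minimum C = 110/43

Feasible corners and C = 4p + 2q:
  (4, 3) → C = 22
  (2/3, 1) → C = 14/3
  (18/43, 19/43) → C = 110/43

At the optimal vertex, 5p - 7q = -1 and -9p + 4q = -2.
Solving simultaneously gives p = 18/43, q = 19/43.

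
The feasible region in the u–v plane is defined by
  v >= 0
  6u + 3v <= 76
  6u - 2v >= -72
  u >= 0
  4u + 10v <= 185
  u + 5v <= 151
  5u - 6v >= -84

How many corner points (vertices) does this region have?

5

The feasible vertices (each the meet of two boundaries and inside every other half-plane) are:
  (38/3, 0)
  (0, 0)
  (205/48, 403/24)
  (0, 14)
  (135/37, 1261/74)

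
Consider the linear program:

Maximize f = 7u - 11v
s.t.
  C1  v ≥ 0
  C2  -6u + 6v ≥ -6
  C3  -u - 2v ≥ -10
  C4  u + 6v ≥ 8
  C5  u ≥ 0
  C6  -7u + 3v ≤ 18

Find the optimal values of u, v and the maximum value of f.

Extreme points and f = 7u - 11v:
  (4, 3) → f = -5
  (2, 1) → f = 3
  (0, 5) → f = -55
  (0, 4/3) → f = -44/3

At the optimal vertex, -6u + 6v = -6 and u + 6v = 8.
Solving simultaneously gives u = 2, v = 1.

u = 2, v = 1, maximum f = 3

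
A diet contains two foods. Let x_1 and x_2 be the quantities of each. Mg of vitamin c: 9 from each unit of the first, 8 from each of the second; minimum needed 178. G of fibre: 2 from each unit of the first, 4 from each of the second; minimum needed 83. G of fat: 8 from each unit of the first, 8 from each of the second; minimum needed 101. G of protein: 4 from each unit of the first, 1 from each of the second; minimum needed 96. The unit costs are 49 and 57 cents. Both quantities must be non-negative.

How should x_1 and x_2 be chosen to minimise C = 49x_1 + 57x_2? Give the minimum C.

x_1 = 43/2, x_2 = 10, minimum C = 3247/2

Extreme points and C = 49x_1 + 57x_2:
  (0, 96) → C = 5472
  (83/2, 0) → C = 4067/2
  (43/2, 10) → C = 3247/2
The feasible region is unbounded (it extends along (0, 1), (1, 0)), but C strictly increases along every unbounded feasible direction, so there is no improving ray and the minimum is attained at a vertex.

At the optimal vertex, 2x_1 + 4x_2 = 83 and 4x_1 + x_2 = 96.
Solving simultaneously gives x_1 = 43/2, x_2 = 10.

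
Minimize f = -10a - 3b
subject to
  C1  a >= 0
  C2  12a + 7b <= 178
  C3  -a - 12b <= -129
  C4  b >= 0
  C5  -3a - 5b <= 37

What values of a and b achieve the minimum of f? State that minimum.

Corner points and f = -10a - 3b:
  (0, 178/7) → f = -534/7
  (0, 43/4) → f = -129/4
  (9, 10) → f = -120

a = 9, b = 10, minimum f = -120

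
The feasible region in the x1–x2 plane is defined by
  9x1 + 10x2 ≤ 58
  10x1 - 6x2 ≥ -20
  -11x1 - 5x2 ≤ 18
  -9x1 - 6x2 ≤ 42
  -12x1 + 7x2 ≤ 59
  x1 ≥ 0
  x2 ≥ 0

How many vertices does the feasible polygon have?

The feasible vertices (each the meet of two boundaries and inside every other half-plane) are:
  (74/77, 380/77)
  (58/9, 0)
  (0, 10/3)
  (0, 0)

4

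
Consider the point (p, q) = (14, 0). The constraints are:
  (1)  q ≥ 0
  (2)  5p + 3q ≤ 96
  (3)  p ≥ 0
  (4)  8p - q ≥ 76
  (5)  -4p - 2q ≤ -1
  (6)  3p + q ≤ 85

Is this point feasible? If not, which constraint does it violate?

feasible

(1): 0 ≥ 0 ✓
(2): 70 ≤ 96 ✓
(3): 14 ≥ 0 ✓
(4): 112 ≥ 76 ✓
(5): -56 ≤ -1 ✓
(6): 42 ≤ 85 ✓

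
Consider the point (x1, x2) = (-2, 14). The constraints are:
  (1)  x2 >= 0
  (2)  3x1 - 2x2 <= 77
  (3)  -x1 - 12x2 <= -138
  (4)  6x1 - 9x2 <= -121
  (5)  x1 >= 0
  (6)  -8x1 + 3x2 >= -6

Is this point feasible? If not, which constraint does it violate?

Constraint (5): x1 = -2, which is not ≥ 0. All other constraints are satisfied.

not feasible — violates (5)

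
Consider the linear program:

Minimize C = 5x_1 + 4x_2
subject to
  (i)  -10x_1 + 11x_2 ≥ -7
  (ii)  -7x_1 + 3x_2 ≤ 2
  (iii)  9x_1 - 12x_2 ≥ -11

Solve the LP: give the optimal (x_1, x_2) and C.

Extreme points and C = 5x_1 + 4x_2:
  (-43/47, -69/47) → C = -491/47
  (205/21, 173/21) → C = 1717/21
  (3/19, 59/57) → C = 281/57

The binding constraints are -10x_1 + 11x_2 = -7 and -7x_1 + 3x_2 = 2.
Solving simultaneously gives x_1 = -43/47, x_2 = -69/47.

x_1 = -43/47, x_2 = -69/47, minimum C = -491/47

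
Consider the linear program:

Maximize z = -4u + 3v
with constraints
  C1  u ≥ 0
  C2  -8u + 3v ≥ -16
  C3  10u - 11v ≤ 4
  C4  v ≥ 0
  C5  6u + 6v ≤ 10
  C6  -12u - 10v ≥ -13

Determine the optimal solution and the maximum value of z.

u = 0, v = 13/10, maximum z = 39/10

At the optimal vertex, u = 0 and -12u - 10v = -13.
Solving simultaneously gives u = 0, v = 13/10.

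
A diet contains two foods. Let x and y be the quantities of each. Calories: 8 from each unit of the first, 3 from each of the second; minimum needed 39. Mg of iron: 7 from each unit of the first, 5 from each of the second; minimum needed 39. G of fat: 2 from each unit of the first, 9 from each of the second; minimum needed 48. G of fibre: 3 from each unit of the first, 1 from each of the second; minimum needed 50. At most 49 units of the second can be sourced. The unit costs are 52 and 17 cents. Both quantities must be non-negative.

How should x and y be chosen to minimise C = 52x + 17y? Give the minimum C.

The feasible region is unbounded (it extends along (1, 0)), but C strictly increases along every unbounded feasible direction, so there is no improving ray and the minimum is attained at a vertex.

The binding constraints are 3x + y = 50 and y = 49.
Solving simultaneously gives x = 1/3, y = 49.

x = 1/3, y = 49, minimum C = 2551/3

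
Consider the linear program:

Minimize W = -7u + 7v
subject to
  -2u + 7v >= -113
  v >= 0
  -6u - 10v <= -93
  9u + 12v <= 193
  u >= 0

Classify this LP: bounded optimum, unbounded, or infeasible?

bounded optimum

Extreme points and W = -7u + 7v:
  (31/2, 0) → W = -217/2
  (193/9, 0) → W = -1351/9
  (0, 93/10) → W = 651/10
  (0, 193/12) → W = 1351/12
The feasible region has finitely many vertices and no improving ray; the minimum is -1351/9 at (193/9, 0).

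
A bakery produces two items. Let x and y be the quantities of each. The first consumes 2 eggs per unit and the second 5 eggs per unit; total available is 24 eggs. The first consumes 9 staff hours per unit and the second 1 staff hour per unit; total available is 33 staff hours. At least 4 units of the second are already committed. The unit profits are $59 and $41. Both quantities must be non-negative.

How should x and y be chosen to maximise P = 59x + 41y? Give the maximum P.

x = 2, y = 4, maximum P = 282

Corner points and P = 59x + 41y:
  (0, 24/5) → P = 984/5
  (0, 4) → P = 164
  (2, 4) → P = 282

The binding constraints are 2x + 5y = 24 and y = 4.
Solving simultaneously gives x = 2, y = 4.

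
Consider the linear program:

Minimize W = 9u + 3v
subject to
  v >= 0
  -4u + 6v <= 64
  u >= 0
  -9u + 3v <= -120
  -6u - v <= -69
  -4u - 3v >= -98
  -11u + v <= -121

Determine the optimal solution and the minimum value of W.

Feasible corners and W = 9u + 3v:
  (40/3, 0) → W = 120
  (49/2, 0) → W = 441/2
  (218/13, 134/13) → W = 2364/13

At the optimal vertex, v = 0 and -9u + 3v = -120.
Solving simultaneously gives u = 40/3, v = 0.

u = 40/3, v = 0, minimum W = 120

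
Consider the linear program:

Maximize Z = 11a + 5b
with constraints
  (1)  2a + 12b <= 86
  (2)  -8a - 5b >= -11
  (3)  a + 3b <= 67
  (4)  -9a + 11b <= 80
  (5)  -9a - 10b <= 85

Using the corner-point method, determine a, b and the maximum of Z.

a = 107/7, b = -779/35, maximum Z = 398/7

Vertices and Z = 11a + 5b:
  (-279/133, 739/133) → Z = 626/133
  (107/7, -779/35) → Z = 398/7
  (-1735/189, -5/21) → Z = -19310/189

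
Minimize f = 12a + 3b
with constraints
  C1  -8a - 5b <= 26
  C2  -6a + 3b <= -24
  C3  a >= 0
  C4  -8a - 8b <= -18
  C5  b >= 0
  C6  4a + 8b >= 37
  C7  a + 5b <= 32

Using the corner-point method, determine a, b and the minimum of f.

a = 101/20, b = 21/10, minimum f = 669/10

Corner points and f = 12a + 3b:
  (101/20, 21/10) → f = 669/10
  (72/11, 56/11) → f = 1032/11
  (37/4, 0) → f = 111
  (32, 0) → f = 384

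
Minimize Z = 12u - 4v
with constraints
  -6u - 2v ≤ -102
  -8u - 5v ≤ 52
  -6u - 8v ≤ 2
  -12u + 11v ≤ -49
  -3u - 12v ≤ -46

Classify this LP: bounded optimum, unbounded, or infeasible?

Corner points and Z = 12u - 4v:
  (122/9, 31/3) → Z = 364/3
  (566/33, -5/11) → Z = 2284/11
The feasible region has finitely many vertices and no improving ray; the minimum is 364/3 at (122/9, 31/3).

bounded optimum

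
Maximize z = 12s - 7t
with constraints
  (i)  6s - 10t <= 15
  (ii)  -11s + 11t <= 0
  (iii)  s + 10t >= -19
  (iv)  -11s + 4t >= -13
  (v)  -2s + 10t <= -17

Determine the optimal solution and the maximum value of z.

s = -1/2, t = -9/5, maximum z = 33/5

Vertices and z = 12s - 7t:
  (-4/7, -129/70) → z = 423/70
  (-1/2, -9/5) → z = 33/5
  (-2/3, -11/6) → z = 29/6

The binding constraints are 6s - 10t = 15 and -2s + 10t = -17.
Solving simultaneously gives s = -1/2, t = -9/5.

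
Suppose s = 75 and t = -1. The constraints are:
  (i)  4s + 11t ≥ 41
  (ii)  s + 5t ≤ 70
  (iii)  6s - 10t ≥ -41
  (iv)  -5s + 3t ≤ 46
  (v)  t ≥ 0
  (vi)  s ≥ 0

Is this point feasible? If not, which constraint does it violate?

Constraint (v): t = -1, which is not ≥ 0. All other constraints are satisfied.

not feasible — violates (v)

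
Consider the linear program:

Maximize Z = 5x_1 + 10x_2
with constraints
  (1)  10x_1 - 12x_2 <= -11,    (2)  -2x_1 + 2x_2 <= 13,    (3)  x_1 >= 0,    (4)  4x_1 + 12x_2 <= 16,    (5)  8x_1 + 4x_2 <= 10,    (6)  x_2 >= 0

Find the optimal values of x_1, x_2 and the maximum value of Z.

Vertices and Z = 5x_1 + 10x_2:
  (0, 11/12) → Z = 55/6
  (5/14, 17/14) → Z = 195/14
  (0, 4/3) → Z = 40/3

The binding constraints are 10x_1 - 12x_2 = -11 and 4x_1 + 12x_2 = 16.
Solving simultaneously gives x_1 = 5/14, x_2 = 17/14.

x_1 = 5/14, x_2 = 17/14, maximum Z = 195/14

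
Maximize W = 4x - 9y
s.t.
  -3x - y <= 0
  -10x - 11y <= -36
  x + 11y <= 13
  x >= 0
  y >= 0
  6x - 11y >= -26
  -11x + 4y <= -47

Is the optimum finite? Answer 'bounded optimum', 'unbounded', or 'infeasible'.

Extreme points and W = 4x - 9y:
  (13, 0) → W = 52
  (569/125, 96/125) → W = 1412/125
  (47/11, 0) → W = 188/11
The feasible region has finitely many vertices and no improving ray; the maximum is 52 at (13, 0).

bounded optimum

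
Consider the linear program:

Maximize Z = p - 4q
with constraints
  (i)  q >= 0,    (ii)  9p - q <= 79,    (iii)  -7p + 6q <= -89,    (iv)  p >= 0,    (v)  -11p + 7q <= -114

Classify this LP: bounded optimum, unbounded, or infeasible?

infeasible

The boundaries q = 0 and -7p + 6q = -89 meet at (89/7, 0), but that point violates 9p - q ≤ 79. Every candidate vertex is excluded by some other constraint, so the feasible region is empty.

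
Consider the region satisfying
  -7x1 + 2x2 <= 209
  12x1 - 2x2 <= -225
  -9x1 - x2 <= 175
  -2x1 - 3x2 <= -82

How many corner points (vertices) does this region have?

Intersecting each pair of boundary lines and keeping only the points that satisfy every inequality leaves:
  (-16/5, 933/10)
  (-463/25, 992/25)
  (-511/40, 717/20)

3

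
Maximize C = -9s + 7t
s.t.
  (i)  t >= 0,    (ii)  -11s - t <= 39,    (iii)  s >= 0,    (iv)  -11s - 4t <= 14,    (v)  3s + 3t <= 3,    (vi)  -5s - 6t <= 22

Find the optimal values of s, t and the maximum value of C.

s = 0, t = 1, maximum C = 7

Feasible corners and C = -9s + 7t:
  (0, 0) → C = 0
  (1, 0) → C = -9
  (0, 1) → C = 7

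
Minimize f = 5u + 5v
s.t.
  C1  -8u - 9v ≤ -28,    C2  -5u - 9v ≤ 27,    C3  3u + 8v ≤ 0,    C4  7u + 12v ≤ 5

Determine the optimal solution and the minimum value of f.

u = 97/11, v = -52/11, minimum f = 225/11

Feasible corners and f = 5u + 5v:
  (55/3, -356/27) → f = 695/27
  (97/11, -52/11) → f = 225/11
  (123, -214/3) → f = 775/3

The binding constraints are -8u - 9v = -28 and 7u + 12v = 5.
Solving simultaneously gives u = 97/11, v = -52/11.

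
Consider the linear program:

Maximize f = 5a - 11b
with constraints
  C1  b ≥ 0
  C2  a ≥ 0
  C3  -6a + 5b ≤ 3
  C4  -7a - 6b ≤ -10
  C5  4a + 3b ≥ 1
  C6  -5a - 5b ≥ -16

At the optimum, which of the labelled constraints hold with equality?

C1 and C6

Extreme points and f = 5a - 11b:
  (10/7, 0) → f = 50/7
  (16/5, 0) → f = 16
  (32/71, 81/71) → f = -731/71
  (13/11, 111/55) → f = -896/55

The maximum is at (16/5, 0). Substituting into each constraint, equality holds for C1 and C6; the remaining constraints have slack.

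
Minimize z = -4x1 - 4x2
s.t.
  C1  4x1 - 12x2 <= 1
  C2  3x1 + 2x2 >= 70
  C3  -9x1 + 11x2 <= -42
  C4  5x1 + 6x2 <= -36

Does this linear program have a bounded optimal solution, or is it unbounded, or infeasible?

The boundaries 4x1 - 12x2 = 1 and 3x1 + 2x2 = 70 meet at (421/22, 277/44), but that point violates 5x1 + 6x2 ≤ -36. Every candidate vertex is excluded by some other constraint, so the feasible region is empty.

infeasible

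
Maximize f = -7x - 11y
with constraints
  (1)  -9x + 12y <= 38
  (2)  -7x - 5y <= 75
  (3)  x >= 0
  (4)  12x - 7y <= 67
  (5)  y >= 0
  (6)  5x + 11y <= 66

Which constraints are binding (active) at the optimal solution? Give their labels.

(3) and (5)

Vertices and f = -7x - 11y:
  (0, 19/6) → f = -209/6
  (374/159, 784/159) → f = -11242/159
  (0, 0) → f = 0
  (67/12, 0) → f = -469/12
  (1199/167, 457/167) → f = -13420/167

The maximum is at (0, 0). Substituting into each constraint, equality holds for (3) and (5); the remaining constraints have slack.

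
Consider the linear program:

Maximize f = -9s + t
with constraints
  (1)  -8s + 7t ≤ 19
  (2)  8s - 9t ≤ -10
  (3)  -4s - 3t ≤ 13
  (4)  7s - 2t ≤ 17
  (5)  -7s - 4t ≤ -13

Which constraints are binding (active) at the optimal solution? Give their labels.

Feasible corners and f = -9s + t:
  (157/33, 269/33) → f = -104/3
  (5/27, 79/27) → f = 34/27
  (173/47, 206/47) → f = -1351/47
  (77/95, 174/95) → f = -519/95

The maximum is at (5/27, 79/27). Substituting into each constraint, equality holds for (1) and (5); the remaining constraints have slack.

(1) and (5)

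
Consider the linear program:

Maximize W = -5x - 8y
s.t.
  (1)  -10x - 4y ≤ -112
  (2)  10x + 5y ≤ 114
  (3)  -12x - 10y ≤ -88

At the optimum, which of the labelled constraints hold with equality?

(2) and (3)

Feasible corners and W = -5x - 8y:
  (52/5, 2) → W = -68
  (192/13, -116/13) → W = -32/13
  (35/2, -61/5) → W = 101/10

The maximum is at (35/2, -61/5). Substituting into each constraint, equality holds for (2) and (3); the remaining constraints have slack.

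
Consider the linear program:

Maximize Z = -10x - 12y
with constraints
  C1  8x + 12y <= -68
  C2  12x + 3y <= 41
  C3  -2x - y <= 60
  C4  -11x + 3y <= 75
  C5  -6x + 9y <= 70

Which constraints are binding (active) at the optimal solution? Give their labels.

Corner points and Z = -10x - 12y:
  (29/5, -143/15) → Z = 282/5
  (-92/13, -37/39) → Z = 1068/13
  (221/6, -401/3) → Z = 3707/3
  (-15, -30) → Z = 510

The maximum is at (221/6, -401/3). Substituting into each constraint, equality holds for C2 and C3; the remaining constraints have slack.

C2 and C3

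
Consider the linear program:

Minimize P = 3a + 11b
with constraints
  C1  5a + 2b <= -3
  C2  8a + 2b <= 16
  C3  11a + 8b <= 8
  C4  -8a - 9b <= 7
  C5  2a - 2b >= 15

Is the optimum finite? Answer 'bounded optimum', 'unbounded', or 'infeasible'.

infeasible

The boundaries 5a + 2b = -3 and 8a + 2b = 16 meet at (19/3, -52/3), but that point violates -8a - 9b ≤ 7. Every candidate vertex is excluded by some other constraint, so the feasible region is empty.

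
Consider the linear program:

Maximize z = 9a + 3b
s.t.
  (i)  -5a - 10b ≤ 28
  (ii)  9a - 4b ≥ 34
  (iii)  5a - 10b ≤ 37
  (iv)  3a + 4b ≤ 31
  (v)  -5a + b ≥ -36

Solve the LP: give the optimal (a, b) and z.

a = 175/23, b = 47/23, maximum z = 1716/23

Extreme points and z = 9a + 3b:
  (96/35, -163/70) → z = 177/10
  (65/12, 59/16) → z = 957/16
  (323/45, -1/9) → z = 964/15
  (175/23, 47/23) → z = 1716/23

The optimum lies where 3a + 4b = 31 and -5a + b = -36.
Solving simultaneously gives a = 175/23, b = 47/23.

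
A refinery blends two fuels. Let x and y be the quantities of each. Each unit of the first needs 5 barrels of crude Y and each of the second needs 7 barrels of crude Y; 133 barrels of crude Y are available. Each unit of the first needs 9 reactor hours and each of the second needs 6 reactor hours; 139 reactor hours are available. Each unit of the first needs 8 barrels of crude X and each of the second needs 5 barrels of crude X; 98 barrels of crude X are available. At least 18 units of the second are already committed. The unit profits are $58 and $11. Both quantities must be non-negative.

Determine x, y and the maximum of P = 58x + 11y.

x = 1, y = 18, maximum P = 256

Vertices and P = 58x + 11y:
  (0, 19) → P = 209
  (0, 18) → P = 198
  (21/31, 574/31) → P = 7532/31
  (1, 18) → P = 256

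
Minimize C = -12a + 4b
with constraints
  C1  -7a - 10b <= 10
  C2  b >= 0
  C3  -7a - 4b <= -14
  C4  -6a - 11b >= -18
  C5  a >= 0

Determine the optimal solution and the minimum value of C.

a = 3, b = 0, minimum C = -36

Corner points and C = -12a + 4b:
  (2, 0) → C = -24
  (3, 0) → C = -36
  (82/53, 42/53) → C = -816/53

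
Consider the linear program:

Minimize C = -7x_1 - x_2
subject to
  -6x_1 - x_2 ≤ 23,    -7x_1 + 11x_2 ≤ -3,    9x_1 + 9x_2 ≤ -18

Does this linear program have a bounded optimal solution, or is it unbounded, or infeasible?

unbounded

From the feasible point (-250/73, -179/73), moving in the direction (1, -6) keeps every constraint satisfied while C decreases without bound.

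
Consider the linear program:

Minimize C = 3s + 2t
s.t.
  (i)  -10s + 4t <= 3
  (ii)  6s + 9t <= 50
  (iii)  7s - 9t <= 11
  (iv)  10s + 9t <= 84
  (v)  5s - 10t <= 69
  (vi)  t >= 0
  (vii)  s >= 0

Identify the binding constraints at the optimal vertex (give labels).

Corner points and C = 3s + 2t:
  (173/114, 259/57) → C = 1555/114
  (0, 3/4) → C = 3/2
  (61/13, 284/117) → C = 2215/117
  (11/7, 0) → C = 33/7
  (0, 0) → C = 0

The minimum is at (0, 0). Substituting into each constraint, equality holds for (vi) and (vii); the remaining constraints have slack.

(vi) and (vii)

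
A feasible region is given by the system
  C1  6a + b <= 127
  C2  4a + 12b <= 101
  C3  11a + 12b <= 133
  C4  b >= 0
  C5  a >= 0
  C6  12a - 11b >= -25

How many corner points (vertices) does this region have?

Of the 15 pairwise boundary intersections, those satisfying every inequality are:
  (32/7, 193/28)
  (811/188, 328/47)
  (133/11, 0)
  (0, 0)
  (0, 25/11)

5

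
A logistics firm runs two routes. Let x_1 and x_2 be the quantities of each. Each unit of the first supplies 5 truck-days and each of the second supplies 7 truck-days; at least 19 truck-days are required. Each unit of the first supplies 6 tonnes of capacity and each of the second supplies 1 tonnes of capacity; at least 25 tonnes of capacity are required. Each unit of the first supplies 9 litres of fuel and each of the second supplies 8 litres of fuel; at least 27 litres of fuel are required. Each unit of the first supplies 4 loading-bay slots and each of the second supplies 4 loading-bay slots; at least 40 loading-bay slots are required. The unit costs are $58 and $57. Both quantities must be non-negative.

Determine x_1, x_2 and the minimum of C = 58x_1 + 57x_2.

x_1 = 3, x_2 = 7, minimum C = 573

The feasible region is unbounded (it extends along (0, 1), (1, 0)), but C strictly increases along every unbounded feasible direction, so there is no improving ray and the minimum is attained at a vertex.

At the optimal vertex, 6x_1 + x_2 = 25 and 4x_1 + 4x_2 = 40.
Solving simultaneously gives x_1 = 3, x_2 = 7.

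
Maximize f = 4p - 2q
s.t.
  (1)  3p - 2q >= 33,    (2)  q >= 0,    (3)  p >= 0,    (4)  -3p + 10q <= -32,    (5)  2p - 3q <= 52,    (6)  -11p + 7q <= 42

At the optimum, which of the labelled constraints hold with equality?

Feasible corners and f = 4p - 2q:
  (11, 0) → f = 44
  (133/12, 1/8) → f = 529/12
  (26, 0) → f = 104
  (424/11, 92/11) → f = 1512/11

The maximum is at (424/11, 92/11). Substituting into each constraint, equality holds for (4) and (5); the remaining constraints have slack.

(4) and (5)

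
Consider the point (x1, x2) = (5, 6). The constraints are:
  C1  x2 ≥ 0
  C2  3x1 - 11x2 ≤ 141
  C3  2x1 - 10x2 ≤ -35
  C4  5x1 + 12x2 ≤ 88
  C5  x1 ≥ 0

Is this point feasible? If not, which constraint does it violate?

Constraint C4: 5x1 + 12x2 = 97, which is not ≤ 88. All other constraints are satisfied.

not feasible — violates C4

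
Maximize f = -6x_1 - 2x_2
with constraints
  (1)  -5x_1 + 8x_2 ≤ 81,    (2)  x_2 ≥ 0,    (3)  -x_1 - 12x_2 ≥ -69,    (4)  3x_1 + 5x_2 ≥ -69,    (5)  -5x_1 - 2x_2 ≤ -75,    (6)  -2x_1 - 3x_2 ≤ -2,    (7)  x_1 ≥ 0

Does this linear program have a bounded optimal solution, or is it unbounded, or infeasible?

bounded optimum

Extreme points and f = -6x_1 - 2x_2:
  (69, 0) → f = -414
  (15, 0) → f = -90
  (381/29, 135/29) → f = -2556/29
The feasible region has finitely many vertices and no improving ray; the maximum is -2556/29 at (381/29, 135/29).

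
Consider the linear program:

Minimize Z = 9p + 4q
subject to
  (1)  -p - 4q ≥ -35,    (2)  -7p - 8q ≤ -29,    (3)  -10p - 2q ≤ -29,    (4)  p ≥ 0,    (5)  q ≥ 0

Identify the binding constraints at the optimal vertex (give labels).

(2) and (3)

Feasible corners and Z = 9p + 4q:
  (23/19, 321/38) → Z = 849/19
  (35, 0) → Z = 315
  (29/11, 29/22) → Z = 29
  (29/7, 0) → Z = 261/7

The minimum is at (29/11, 29/22). Substituting into each constraint, equality holds for (2) and (3); the remaining constraints have slack.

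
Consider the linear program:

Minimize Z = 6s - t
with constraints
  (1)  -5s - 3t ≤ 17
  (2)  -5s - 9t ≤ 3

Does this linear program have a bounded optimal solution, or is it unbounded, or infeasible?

From the feasible point (-24/5, 7/3), moving in the direction (-3, 5) keeps every constraint satisfied while Z decreases without bound.

unbounded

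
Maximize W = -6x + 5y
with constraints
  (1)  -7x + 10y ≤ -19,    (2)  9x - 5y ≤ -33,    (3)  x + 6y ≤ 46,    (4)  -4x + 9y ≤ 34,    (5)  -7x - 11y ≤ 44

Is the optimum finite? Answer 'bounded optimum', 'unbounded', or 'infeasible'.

The boundaries -7x + 10y = -19 and 9x - 5y = -33 meet at (-85/11, -402/55), but that point violates -7x - 11y ≤ 44. Every candidate vertex is excluded by some other constraint, so the feasible region is empty.

infeasible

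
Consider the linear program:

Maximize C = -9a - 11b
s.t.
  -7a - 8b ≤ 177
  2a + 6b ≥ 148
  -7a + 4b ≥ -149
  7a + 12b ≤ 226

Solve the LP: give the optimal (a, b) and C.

Vertices and C = -9a - 11b:
  (-1123/13, 695/13) → C = 2462/13
  (-983/7, 403/4) → C = 4357/28
  (-70/3, 292/9) → C = -1322/9

At the optimal vertex, -7a - 8b = 177 and 2a + 6b = 148.
Solving simultaneously gives a = -1123/13, b = 695/13.

a = -1123/13, b = 695/13, maximum C = 2462/13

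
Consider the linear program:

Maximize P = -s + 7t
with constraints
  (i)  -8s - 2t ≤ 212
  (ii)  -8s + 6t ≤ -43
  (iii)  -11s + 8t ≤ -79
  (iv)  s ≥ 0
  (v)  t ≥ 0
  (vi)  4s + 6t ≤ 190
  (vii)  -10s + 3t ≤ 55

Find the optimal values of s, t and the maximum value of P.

s = 997/49, t = 887/49, maximum P = 5212/49

Vertices and P = -s + 7t:
  (79/11, 0) → P = -79/11
  (997/49, 887/49) → P = 5212/49
  (95/2, 0) → P = -95/2

The binding constraints are -11s + 8t = -79 and 4s + 6t = 190.
Solving simultaneously gives s = 997/49, t = 887/49.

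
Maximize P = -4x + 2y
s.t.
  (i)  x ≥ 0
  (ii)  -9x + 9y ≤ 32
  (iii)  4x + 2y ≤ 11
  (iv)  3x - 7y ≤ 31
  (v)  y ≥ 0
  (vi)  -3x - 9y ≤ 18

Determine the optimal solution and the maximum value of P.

x = 0, y = 32/9, maximum P = 64/9

Extreme points and P = -4x + 2y:
  (0, 32/9) → P = 64/9
  (0, 0) → P = 0
  (35/54, 227/54) → P = 157/27
  (11/4, 0) → P = -11

At the optimal vertex, x = 0 and -9x + 9y = 32.
Solving simultaneously gives x = 0, y = 32/9.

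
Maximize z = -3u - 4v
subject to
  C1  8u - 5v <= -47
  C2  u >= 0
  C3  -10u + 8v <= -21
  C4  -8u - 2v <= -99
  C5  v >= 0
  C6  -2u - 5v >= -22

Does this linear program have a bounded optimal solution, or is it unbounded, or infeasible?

infeasible

The boundaries v = 0 and -2u - 5v = -22 meet at (11, 0), but that point violates 8u - 5v ≤ -47. Every candidate vertex is excluded by some other constraint, so the feasible region is empty.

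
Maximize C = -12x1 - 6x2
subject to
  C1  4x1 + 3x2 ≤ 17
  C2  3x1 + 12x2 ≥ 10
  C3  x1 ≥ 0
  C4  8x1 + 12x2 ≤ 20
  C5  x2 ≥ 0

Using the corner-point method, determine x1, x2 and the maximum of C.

The optimum lies where 3x1 + 12x2 = 10 and x1 = 0.
Solving simultaneously gives x1 = 0, x2 = 5/6.

x1 = 0, x2 = 5/6, maximum C = -5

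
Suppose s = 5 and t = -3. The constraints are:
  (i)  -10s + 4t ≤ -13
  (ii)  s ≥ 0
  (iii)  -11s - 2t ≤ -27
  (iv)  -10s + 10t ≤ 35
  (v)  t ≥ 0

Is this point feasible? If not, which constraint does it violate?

Constraint (v): t = -3, which is not ≥ 0. All other constraints are satisfied.

not feasible — violates (v)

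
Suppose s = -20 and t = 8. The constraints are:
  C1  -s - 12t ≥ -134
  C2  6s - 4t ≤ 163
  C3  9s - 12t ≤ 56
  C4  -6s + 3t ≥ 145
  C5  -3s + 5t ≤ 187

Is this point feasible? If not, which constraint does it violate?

not feasible — violates C4

Constraint C4: -6s + 3t = 144, which is not ≥ 145. All other constraints are satisfied.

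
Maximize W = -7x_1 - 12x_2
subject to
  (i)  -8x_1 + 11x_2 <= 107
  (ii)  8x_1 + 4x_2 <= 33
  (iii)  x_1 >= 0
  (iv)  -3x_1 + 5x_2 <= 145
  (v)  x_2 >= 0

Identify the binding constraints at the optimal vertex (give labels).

Extreme points and W = -7x_1 - 12x_2:
  (0, 33/4) → W = -99
  (33/8, 0) → W = -231/8
  (0, 0) → W = 0

The maximum is at (0, 0). Substituting into each constraint, equality holds for (iii) and (v); the remaining constraints have slack.

(iii) and (v)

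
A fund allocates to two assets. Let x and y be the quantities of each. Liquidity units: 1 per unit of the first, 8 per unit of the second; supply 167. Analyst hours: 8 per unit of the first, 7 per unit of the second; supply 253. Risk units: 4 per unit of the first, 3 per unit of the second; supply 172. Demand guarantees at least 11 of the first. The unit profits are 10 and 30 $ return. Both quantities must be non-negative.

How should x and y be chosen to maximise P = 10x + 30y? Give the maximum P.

x = 15, y = 19, maximum P = 720

Extreme points and P = 10x + 30y:
  (253/8, 0) → P = 1265/4
  (11, 0) → P = 110
  (15, 19) → P = 720
  (11, 39/2) → P = 695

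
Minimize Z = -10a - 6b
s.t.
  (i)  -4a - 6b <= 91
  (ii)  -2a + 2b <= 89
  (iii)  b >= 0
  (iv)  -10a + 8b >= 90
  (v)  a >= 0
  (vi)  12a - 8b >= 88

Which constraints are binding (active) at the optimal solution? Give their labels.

(ii) and (iv)

Extreme points and Z = -10a - 6b:
  (133, 355/2) → Z = -2395
  (111, 311/2) → Z = -2043
  (89, 245/2) → Z = -1625

The minimum is at (133, 355/2). Substituting into each constraint, equality holds for (ii) and (iv); the remaining constraints have slack.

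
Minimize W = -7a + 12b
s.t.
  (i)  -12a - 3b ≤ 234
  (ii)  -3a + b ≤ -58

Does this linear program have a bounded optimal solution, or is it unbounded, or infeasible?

unbounded

From the feasible point (-20/7, -466/7), moving in the direction (3, -12) keeps every constraint satisfied while W decreases without bound.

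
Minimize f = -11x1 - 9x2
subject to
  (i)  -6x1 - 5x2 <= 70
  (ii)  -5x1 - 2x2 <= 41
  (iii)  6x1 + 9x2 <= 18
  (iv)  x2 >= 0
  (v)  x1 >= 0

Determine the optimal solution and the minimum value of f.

Corner points and f = -11x1 - 9x2:
  (3, 0) → f = -33
  (0, 2) → f = -18
  (0, 0) → f = 0

x1 = 3, x2 = 0, minimum f = -33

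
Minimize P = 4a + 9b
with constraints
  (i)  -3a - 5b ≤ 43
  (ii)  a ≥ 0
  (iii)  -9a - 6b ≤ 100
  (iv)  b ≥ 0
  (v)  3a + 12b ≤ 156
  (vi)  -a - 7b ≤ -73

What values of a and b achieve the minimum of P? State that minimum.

Feasible corners and P = 4a + 9b:
  (0, 13) → P = 117
  (0, 73/7) → P = 657/7
  (24, 7) → P = 159

The optimum lies where a = 0 and -a - 7b = -73.
Solving simultaneously gives a = 0, b = 73/7.

a = 0, b = 73/7, minimum P = 657/7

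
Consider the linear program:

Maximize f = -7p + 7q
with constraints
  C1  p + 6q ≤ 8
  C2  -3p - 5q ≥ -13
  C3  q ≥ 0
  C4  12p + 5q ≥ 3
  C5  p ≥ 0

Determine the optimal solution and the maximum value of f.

Feasible corners and f = -7p + 7q:
  (38/13, 11/13) → f = -189/13
  (0, 4/3) → f = 28/3
  (13/3, 0) → f = -91/3
  (1/4, 0) → f = -7/4
  (0, 3/5) → f = 21/5

At the optimal vertex, p + 6q = 8 and p = 0.
Solving simultaneously gives p = 0, q = 4/3.

p = 0, q = 4/3, maximum f = 28/3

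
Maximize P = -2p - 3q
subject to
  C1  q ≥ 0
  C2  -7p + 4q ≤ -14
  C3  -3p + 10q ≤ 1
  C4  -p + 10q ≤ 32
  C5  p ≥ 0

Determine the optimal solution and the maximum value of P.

p = 2, q = 0, maximum P = -4

Feasible corners and P = -2p - 3q:
  (2, 0) → P = -4
  (72/29, 49/58) → P = -15/2
  (31/2, 19/4) → P = -181/4
The feasible region is unbounded (it extends along (10, 1), (1, 0)), but P strictly decreases along every unbounded feasible direction, so there is no improving ray and the maximum is attained at a vertex.

At the optimal vertex, q = 0 and -7p + 4q = -14.
Solving simultaneously gives p = 2, q = 0.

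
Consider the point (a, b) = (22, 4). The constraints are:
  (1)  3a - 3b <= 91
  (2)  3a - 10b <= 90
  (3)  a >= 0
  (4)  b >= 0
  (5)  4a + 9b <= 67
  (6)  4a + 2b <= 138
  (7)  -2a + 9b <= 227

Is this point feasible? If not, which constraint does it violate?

not feasible — violates (5)

Constraint (5): 4a + 9b = 124, which is not ≤ 67. All other constraints are satisfied.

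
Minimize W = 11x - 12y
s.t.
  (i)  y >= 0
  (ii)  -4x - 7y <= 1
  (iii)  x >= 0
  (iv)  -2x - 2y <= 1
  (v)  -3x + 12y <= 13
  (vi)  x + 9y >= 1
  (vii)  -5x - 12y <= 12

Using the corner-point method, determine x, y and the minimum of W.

x = 0, y = 13/12, minimum W = -13

Feasible corners and W = 11x - 12y:
  (1, 0) → W = 11
  (0, 13/12) → W = -13
  (0, 1/9) → W = -4/3
The feasible region is unbounded (it extends along (4, 1), (1, 0)), but W strictly increases along every unbounded feasible direction, so there is no improving ray and the minimum is attained at a vertex.

The optimum lies where x = 0 and -3x + 12y = 13.
Solving simultaneously gives x = 0, y = 13/12.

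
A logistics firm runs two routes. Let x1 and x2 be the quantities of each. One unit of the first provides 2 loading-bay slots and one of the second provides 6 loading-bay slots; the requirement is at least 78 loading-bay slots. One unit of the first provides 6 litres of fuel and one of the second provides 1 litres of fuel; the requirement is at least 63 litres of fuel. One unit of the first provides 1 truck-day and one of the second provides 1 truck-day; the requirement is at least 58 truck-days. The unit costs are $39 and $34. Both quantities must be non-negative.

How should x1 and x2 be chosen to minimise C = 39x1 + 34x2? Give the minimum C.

Feasible corners and C = 39x1 + 34x2:
  (0, 63) → C = 2142
  (58, 0) → C = 2262
  (1, 57) → C = 1977
The feasible region is unbounded (it extends along (0, 1), (1, 0)), but C strictly increases along every unbounded feasible direction, so there is no improving ray and the minimum is attained at a vertex.

The optimum lies where 6x1 + x2 = 63 and x1 + x2 = 58.
Solving simultaneously gives x1 = 1, x2 = 57.

x1 = 1, x2 = 57, minimum C = 1977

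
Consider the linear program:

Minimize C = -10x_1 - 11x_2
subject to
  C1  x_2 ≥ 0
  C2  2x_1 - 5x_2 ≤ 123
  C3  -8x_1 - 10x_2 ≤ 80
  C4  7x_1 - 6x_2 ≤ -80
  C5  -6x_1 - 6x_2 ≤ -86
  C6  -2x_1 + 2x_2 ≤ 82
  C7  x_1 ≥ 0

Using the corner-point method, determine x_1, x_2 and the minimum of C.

Vertices and C = -10x_1 - 11x_2:
  (6/13, 541/39) → C = -6131/39
  (166, 207) → C = -3937
  (0, 43/3) → C = -473/3
  (0, 41) → C = -451

At the optimal vertex, 7x_1 - 6x_2 = -80 and -2x_1 + 2x_2 = 82.
Solving simultaneously gives x_1 = 166, x_2 = 207.

x_1 = 166, x_2 = 207, minimum C = -3937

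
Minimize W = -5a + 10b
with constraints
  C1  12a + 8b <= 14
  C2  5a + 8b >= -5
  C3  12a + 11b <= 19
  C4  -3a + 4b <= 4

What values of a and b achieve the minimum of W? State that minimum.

Extreme points and W = -5a + 10b:
  (19/7, -65/28) → W = -515/14
  (1/3, 5/4) → W = 65/6
  (-13/11, 5/44) → W = 155/22

The optimum lies where 12a + 8b = 14 and 5a + 8b = -5.
Solving simultaneously gives a = 19/7, b = -65/28.

a = 19/7, b = -65/28, minimum W = -515/14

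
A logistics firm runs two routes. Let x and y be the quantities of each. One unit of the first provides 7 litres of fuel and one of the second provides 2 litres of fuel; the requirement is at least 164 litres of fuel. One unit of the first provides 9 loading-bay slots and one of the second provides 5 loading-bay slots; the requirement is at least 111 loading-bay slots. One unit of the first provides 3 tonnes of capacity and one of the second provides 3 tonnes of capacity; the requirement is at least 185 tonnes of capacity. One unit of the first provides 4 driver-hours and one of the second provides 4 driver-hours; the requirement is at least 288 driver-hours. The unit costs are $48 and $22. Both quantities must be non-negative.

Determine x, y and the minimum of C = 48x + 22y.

x = 4, y = 68, minimum C = 1688

Extreme points and C = 48x + 22y:
  (0, 82) → C = 1804
  (72, 0) → C = 3456
  (4, 68) → C = 1688
The feasible region is unbounded (it extends along (0, 1), (1, 0)), but C strictly increases along every unbounded feasible direction, so there is no improving ray and the minimum is attained at a vertex.

The binding constraints are 7x + 2y = 164 and 4x + 4y = 288.
Solving simultaneously gives x = 4, y = 68.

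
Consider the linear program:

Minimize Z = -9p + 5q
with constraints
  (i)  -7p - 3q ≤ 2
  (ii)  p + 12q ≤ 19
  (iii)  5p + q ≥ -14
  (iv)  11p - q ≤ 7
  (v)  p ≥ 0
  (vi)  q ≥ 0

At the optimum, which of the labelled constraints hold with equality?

(iv) and (vi)

Vertices and Z = -9p + 5q:
  (103/133, 202/133) → Z = 83/133
  (0, 19/12) → Z = 95/12
  (7/11, 0) → Z = -63/11
  (0, 0) → Z = 0

The minimum is at (7/11, 0). Substituting into each constraint, equality holds for (iv) and (vi); the remaining constraints have slack.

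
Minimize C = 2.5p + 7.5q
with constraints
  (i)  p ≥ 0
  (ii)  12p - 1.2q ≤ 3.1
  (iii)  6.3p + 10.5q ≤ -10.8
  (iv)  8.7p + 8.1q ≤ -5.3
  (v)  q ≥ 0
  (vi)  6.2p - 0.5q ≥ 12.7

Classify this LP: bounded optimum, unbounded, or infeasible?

The boundaries q = 0 and 6.2p - 0.5q = 12.7 meet at (127/62, 0), but that point violates 12p - 1.2q ≤ 3.1. Every candidate vertex is excluded by some other constraint, so the feasible region is empty.

infeasible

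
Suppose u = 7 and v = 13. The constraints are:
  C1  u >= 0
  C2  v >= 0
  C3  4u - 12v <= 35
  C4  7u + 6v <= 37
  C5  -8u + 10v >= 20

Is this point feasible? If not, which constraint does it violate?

not feasible — violates C4

Constraint C4: 7u + 6v = 127, which is not ≤ 37. All other constraints are satisfied.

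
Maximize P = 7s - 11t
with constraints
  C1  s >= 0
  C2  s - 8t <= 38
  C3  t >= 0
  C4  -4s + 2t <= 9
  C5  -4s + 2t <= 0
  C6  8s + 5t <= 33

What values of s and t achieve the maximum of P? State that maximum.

s = 33/8, t = 0, maximum P = 231/8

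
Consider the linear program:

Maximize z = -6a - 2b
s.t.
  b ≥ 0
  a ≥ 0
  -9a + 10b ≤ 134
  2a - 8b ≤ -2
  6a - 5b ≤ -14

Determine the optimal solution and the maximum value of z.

Vertices and z = -6a - 2b:
  (0, 67/5) → z = -134/5
  (0, 14/5) → z = -28/5
  (106/3, 226/5) → z = -1512/5

The binding constraints are a = 0 and 6a - 5b = -14.
Solving simultaneously gives a = 0, b = 14/5.

a = 0, b = 14/5, maximum z = -28/5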